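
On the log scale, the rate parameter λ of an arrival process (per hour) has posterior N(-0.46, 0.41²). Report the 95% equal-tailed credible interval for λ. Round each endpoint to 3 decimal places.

On the log scale the 95% interval is -0.46 ± 1.960 × 0.41 = [-1.2636, 0.3436].
Exponentiate: [e^-1.2636, e^0.3436] = [0.283, 1.410].

[0.283, 1.410]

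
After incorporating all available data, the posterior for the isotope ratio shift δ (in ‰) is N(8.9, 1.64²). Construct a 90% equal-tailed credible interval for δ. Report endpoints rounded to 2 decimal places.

The posterior is symmetric, so the 90% equal-tailed interval is δ = 8.9 ± z·1.64 with z = 1.645.
Half-width: 1.645 × 1.64 = 2.70.
8.9 − 2.70 = 6.20; 8.9 + 2.70 = 11.60.

[6.20, 11.60]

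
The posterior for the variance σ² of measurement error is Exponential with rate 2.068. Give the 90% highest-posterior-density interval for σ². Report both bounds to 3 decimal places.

[0.000, 1.113]

The exponential density is strictly decreasing on [0, ∞), so the HPD interval is anchored at 0: [0, q] with P(σ² ≤ q) = 0.90.
q = −ln(1 − 0.90) / 2.068 = 2.3026 / 2.068 = 1.113.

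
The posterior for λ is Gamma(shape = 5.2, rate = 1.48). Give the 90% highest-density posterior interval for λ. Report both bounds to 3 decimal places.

The posterior is unimodal and skewed, so the HPD interval has equal density at both endpoints and is the shortest 90% interval.
Solving f(1.101) = f(5.832) with F(5.832) − F(1.101) = 0.90 gives [1.101, 5.832].
For comparison, the equal-tailed interval is [1.416, 6.370]; the HPD is narrower and shifted toward the mode.

[1.101, 5.832]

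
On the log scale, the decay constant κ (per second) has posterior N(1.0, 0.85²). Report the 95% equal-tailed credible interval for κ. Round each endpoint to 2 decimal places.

On the log scale the 95% interval is 1.0 ± 1.960 × 0.85 = [-0.6660, 2.6660].
Exponentiate: [e^-0.6660, e^2.6660] = [0.51, 14.38].

[0.51, 14.38]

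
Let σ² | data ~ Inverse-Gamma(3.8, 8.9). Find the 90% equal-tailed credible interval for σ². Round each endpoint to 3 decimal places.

Inverse-Gamma(3.8, 8.9) quantiles: F⁻¹(0.05) and F⁻¹(0.95).
Equivalently, 1/σ² ~ Gamma(3.8, rate = 8.9); invert its 0.95 and 0.05 quantiles.
Posterior mean ≈ 3.179, SD ≈ 2.369; a Normal approximation gives roughly [-0.718, 7.076].
Exact: lower = 1.192; upper = 7.112.

[1.192, 7.112]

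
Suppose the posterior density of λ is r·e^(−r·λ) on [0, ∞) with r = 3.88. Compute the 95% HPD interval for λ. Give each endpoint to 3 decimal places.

The exponential density is strictly decreasing on [0, ∞), so the HPD interval is anchored at 0: [0, q] with P(λ ≤ q) = 0.95.
q = −ln(1 − 0.95) / 3.88 = 2.9957 / 3.88 = 0.772.

[0.000, 0.772]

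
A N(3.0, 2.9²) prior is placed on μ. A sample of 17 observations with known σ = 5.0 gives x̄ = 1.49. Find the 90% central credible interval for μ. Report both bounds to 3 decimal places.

Posterior precision = 1/2.9² + 17/5.0² = 0.1189 + 0.6800 = 0.7989, so posterior SD = 1.1188.
Posterior mean = (3.0/2.9² + 17·1.49/5.0²) / 0.7989 = 1.7147.
Interval: 1.7147 ± 1.645 × 1.1188 → [-0.126, 3.555].

[-0.126, 3.555]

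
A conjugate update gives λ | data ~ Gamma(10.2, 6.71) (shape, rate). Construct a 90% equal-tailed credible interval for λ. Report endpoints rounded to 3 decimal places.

Posterior: Gamma(shape 10.2, rate 6.71).
Equal-tailed 90% interval: Gamma(10.2, 6.71) quantiles at 0.05 and 0.95.
Posterior mean ≈ 1.520, SD ≈ 0.476; a Normal approximation gives roughly [0.737, 2.303].
Exact: lower = 0.831; upper = 2.378.

[0.831, 2.378]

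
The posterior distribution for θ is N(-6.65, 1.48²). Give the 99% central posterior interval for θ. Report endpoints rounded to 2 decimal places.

[-10.46, -2.84]

The posterior is symmetric, so the 99% equal-tailed interval is θ = -6.65 ± z·1.48 with z = 2.576.
Half-width: 2.576 × 1.48 = 3.81.
-6.65 − 3.81 = -10.46; -6.65 + 3.81 = -2.84.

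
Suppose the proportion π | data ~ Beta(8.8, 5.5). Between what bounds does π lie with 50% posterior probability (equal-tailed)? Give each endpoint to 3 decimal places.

[0.531, 0.706]

Posterior: Beta(8.8, 5.5).
Equal-tailed 50% interval: the 0.25 and 0.75 quantiles of Beta(8.8, 5.5).
Posterior mean ≈ 0.615, SD ≈ 0.124; a Normal approximation gives roughly [0.531, 0.699].
Exact: F⁻¹(0.25) = 0.531; F⁻¹(0.75) = 0.706.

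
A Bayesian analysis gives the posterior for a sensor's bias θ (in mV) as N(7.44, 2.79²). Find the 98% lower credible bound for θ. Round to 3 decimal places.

1.710

Need L with P(θ ≥ L) = 0.98: L = 7.44 − z_{0.02}·2.79.
z = 2.054; L = 7.44 − 2.054 × 2.79 = 1.710.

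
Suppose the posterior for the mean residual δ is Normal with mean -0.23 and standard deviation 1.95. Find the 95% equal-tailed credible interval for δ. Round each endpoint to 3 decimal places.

[-4.052, 3.592]

The posterior is symmetric, so the 95% equal-tailed interval is δ = -0.23 ± z·1.95 with z = 1.960.
Half-width: 1.960 × 1.95 = 3.822.
-0.23 − 3.822 = -4.052; -0.23 + 3.822 = 3.592.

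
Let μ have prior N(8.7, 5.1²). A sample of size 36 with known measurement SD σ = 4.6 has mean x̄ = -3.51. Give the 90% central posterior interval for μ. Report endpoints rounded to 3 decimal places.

[-4.487, -1.993]

Posterior precision = 1/5.1² + 36/4.6² = 0.0384 + 1.7013 = 1.7398, so posterior SD = 0.7581.
Posterior mean = (8.7/5.1² + 36·-3.51/4.6²) / 1.7398 = -3.2402.
Interval: -3.2402 ± 1.645 × 0.7581 → [-4.487, -1.993].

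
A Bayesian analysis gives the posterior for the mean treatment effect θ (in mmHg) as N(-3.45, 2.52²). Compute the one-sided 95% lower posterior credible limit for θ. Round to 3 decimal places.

-7.595

Need L with P(θ ≥ L) = 0.95: L = -3.45 − z_{0.05}·2.52.
z = 1.645; L = -3.45 − 1.645 × 2.52 = -7.595.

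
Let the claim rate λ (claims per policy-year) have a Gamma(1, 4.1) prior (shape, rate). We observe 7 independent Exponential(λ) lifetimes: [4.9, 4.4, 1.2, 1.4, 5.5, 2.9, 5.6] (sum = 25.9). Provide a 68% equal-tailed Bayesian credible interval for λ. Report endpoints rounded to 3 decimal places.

[0.175, 0.358]

Posterior: Gamma(1+7, 4.1+25.9) = Gamma(8, 30.0) (shape, rate).
Equal-tailed 68% interval: Gamma(8, 30.0) quantiles at 0.16 and 0.84.
Posterior mean ≈ 0.267, SD ≈ 0.094; a Normal approximation gives roughly [0.173, 0.360].
Exact: lower = 0.175; upper = 0.358.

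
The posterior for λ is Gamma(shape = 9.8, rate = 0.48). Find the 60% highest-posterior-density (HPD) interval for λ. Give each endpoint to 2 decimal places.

The posterior is unimodal and skewed, so the HPD interval has equal density at both endpoints and is the shortest 60% interval.
Solving f(13.57) = f(24.10) with F(24.10) − F(13.57) = 0.60 gives [13.57, 24.10].
For comparison, the equal-tailed interval is [14.83, 25.61]; the HPD is narrower and shifted toward the mode.

[13.57, 24.10]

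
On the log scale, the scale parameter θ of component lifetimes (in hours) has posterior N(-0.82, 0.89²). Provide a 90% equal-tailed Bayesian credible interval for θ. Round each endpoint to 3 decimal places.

On the log scale the 90% interval is -0.82 ± 1.645 × 0.89 = [-2.2839, 0.6439].
Exponentiate: [e^-2.2839, e^0.6439] = [0.102, 1.904].

[0.102, 1.904]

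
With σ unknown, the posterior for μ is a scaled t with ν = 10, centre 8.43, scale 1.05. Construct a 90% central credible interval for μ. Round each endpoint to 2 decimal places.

The t_10 distribution is symmetric; the 90% interval is 8.43 ± t·1.05 with t_{0.95,10} = 1.812.
Half-width: 1.812 × 1.05 = 1.90.
8.43 − 1.90 = 6.53; 8.43 + 1.90 = 10.33.

[6.53, 10.33]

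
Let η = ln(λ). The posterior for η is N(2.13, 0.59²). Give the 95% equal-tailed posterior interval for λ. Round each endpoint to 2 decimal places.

[2.65, 26.75]

On the log scale the 95% interval is 2.13 ± 1.960 × 0.59 = [0.9736, 3.2864].
Exponentiate: [e^0.9736, e^3.2864] = [2.65, 26.75].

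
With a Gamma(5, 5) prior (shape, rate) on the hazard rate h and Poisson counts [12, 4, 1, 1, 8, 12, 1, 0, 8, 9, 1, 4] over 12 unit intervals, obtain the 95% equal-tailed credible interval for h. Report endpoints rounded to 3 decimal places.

Posterior: Gamma(5+61, 5+12) = Gamma(66, 17) (shape, rate).
Equal-tailed 95% interval: Gamma(66, 17) quantiles at 0.025 and 0.975.
Posterior mean ≈ 3.882, SD ≈ 0.478; a Normal approximation gives roughly [2.946, 4.819].
Exact: lower = 3.003; upper = 4.873.

[3.003, 4.873]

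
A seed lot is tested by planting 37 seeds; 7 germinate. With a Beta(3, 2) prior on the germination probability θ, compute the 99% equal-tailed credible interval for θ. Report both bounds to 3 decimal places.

Posterior: Beta(3+7, 2+30) = Beta(10, 32).
Equal-tailed 99% interval: the 0.005 and 0.995 quantiles of Beta(10, 32).
Posterior mean ≈ 0.238, SD ≈ 0.065; a Normal approximation gives roughly [0.071, 0.405].
Exact: F⁻¹(0.005) = 0.097; F⁻¹(0.995) = 0.425.

[0.097, 0.425]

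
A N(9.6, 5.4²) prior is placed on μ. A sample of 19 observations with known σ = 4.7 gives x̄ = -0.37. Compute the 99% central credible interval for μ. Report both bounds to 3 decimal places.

[-2.711, 2.736]

Posterior precision = 1/5.4² + 19/4.7² = 0.0343 + 0.8601 = 0.8944, so posterior SD = 1.0574.
Posterior mean = (9.6/5.4² + 19·-0.37/4.7²) / 0.8944 = 0.0123.
Interval: 0.0123 ± 2.576 × 1.0574 → [-2.711, 2.736].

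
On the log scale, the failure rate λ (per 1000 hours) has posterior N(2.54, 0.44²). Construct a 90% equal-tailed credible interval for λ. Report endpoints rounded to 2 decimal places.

On the log scale the 90% interval is 2.54 ± 1.645 × 0.44 = [1.8163, 3.2637].
Exponentiate: [e^1.8163, e^3.2637] = [6.15, 26.15].

[6.15, 26.15]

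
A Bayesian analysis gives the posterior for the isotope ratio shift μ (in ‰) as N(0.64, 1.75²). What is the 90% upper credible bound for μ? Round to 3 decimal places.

Need U with P(μ ≤ U) = 0.90: U = 0.64 + z_{0.1}·1.75.
z = 1.282; U = 0.64 + 1.282 × 1.75 = 2.883.

2.883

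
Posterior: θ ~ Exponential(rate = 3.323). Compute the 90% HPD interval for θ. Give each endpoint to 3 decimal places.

The exponential density is strictly decreasing on [0, ∞), so the HPD interval is anchored at 0: [0, q] with P(θ ≤ q) = 0.90.
q = −ln(1 − 0.90) / 3.323 = 2.3026 / 3.323 = 0.693.

[0.000, 0.693]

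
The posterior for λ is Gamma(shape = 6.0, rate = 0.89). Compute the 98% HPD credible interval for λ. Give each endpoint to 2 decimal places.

[1.56, 13.81]

The posterior is unimodal and skewed, so the HPD interval has equal density at both endpoints and is the shortest 98% interval.
Solving f(1.56) = f(13.81) with F(13.81) − F(1.56) = 0.98 gives [1.56, 13.81].
For comparison, the equal-tailed interval is [2.01, 14.73]; the HPD is narrower and shifted toward the mode.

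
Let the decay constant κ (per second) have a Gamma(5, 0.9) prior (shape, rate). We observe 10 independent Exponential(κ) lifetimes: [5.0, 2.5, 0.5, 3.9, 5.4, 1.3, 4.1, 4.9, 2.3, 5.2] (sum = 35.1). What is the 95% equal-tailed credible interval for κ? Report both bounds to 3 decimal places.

Posterior: Gamma(5+10, 0.9+35.1) = Gamma(15, 36.0) (shape, rate).
Equal-tailed 95% interval: Gamma(15, 36.0) quantiles at 0.025 and 0.975.
Posterior mean ≈ 0.417, SD ≈ 0.108; a Normal approximation gives roughly [0.206, 0.628].
Exact: lower = 0.233; upper = 0.652.

[0.233, 0.652]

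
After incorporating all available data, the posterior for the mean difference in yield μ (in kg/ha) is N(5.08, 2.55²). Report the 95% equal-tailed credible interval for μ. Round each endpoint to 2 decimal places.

[0.08, 10.08]

The posterior is symmetric, so the 95% equal-tailed interval is μ = 5.08 ± z·2.55 with z = 1.960.
Half-width: 1.960 × 2.55 = 5.00.
5.08 − 5.00 = 0.08; 5.08 + 5.00 = 10.08.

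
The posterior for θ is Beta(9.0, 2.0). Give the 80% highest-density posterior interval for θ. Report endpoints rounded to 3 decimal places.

[0.717, 0.976]

The posterior is unimodal and skewed, so the HPD interval has equal density at both endpoints and is the shortest 80% interval.
Solving f(0.717) = f(0.976) with F(0.976) − F(0.717) = 0.80 gives [0.717, 0.976].
For comparison, the equal-tailed interval is [0.663, 0.945]; the HPD is narrower and shifted toward the mode.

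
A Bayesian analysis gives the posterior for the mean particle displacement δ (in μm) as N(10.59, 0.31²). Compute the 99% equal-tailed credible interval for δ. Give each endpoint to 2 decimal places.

The posterior is symmetric, so the 99% equal-tailed interval is δ = 10.59 ± z·0.31 with z = 2.576.
Half-width: 2.576 × 0.31 = 0.80.
10.59 − 0.80 = 9.79; 10.59 + 0.80 = 11.39.

[9.79, 11.39]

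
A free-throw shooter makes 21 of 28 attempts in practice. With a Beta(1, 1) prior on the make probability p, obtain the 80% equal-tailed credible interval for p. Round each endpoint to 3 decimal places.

[0.628, 0.832]

Posterior: Beta(1+21, 1+7) = Beta(22, 8).
Equal-tailed 80% interval: the 0.1 and 0.9 quantiles of Beta(22, 8).
Posterior mean ≈ 0.733, SD ≈ 0.079; a Normal approximation gives roughly [0.632, 0.835].
Exact: F⁻¹(0.1) = 0.628; F⁻¹(0.9) = 0.832.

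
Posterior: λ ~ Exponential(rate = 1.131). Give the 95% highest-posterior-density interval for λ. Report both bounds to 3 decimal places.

The exponential density is strictly decreasing on [0, ∞), so the HPD interval is anchored at 0: [0, q] with P(λ ≤ q) = 0.95.
q = −ln(1 − 0.95) / 1.131 = 2.9957 / 1.131 = 2.649.

[0.000, 2.649]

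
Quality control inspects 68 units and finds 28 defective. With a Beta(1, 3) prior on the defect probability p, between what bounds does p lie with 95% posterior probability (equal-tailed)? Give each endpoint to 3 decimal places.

[0.293, 0.517]

Posterior: Beta(1+28, 3+40) = Beta(29, 43).
Equal-tailed 95% interval: the 0.025 and 0.975 quantiles of Beta(29, 43).
Posterior mean ≈ 0.403, SD ≈ 0.057; a Normal approximation gives roughly [0.290, 0.515].
Exact: F⁻¹(0.025) = 0.293; F⁻¹(0.975) = 0.517.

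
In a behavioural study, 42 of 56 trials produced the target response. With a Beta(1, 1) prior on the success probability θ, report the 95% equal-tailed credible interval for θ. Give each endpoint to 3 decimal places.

[0.622, 0.845]

Posterior: Beta(1+42, 1+14) = Beta(43, 15).
Equal-tailed 95% interval: the 0.025 and 0.975 quantiles of Beta(43, 15).
Posterior mean ≈ 0.741, SD ≈ 0.057; a Normal approximation gives roughly [0.630, 0.853].
Exact: F⁻¹(0.025) = 0.622; F⁻¹(0.975) = 0.845.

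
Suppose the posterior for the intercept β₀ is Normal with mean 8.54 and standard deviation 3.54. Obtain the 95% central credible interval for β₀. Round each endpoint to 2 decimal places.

The posterior is symmetric, so the 95% equal-tailed interval is β₀ = 8.54 ± z·3.54 with z = 1.960.
Half-width: 1.960 × 3.54 = 6.94.
8.54 − 6.94 = 1.60; 8.54 + 6.94 = 15.48.

[1.60, 15.48]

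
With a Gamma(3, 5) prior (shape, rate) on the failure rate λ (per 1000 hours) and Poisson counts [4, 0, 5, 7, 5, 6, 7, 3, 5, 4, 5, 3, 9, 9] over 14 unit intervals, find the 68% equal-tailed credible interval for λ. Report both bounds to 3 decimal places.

[3.495, 4.399]

Posterior: Gamma(3+72, 5+14) = Gamma(75, 19) (shape, rate).
Equal-tailed 68% interval: Gamma(75, 19) quantiles at 0.16 and 0.84.
Posterior mean ≈ 3.947, SD ≈ 0.456; a Normal approximation gives roughly [3.494, 4.401].
Exact: lower = 3.495; upper = 4.399.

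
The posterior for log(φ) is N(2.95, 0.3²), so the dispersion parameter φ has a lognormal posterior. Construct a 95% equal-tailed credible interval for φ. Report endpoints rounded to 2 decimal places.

On the log scale the 95% interval is 2.95 ± 1.960 × 0.3 = [2.3620, 3.5380].
Exponentiate: [e^2.3620, e^3.5380] = [10.61, 34.40].

[10.61, 34.40]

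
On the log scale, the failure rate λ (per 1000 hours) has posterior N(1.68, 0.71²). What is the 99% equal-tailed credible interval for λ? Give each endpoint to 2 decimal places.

On the log scale the 99% interval is 1.68 ± 2.576 × 0.71 = [-0.1488, 3.5088].
Exponentiate: [e^-0.1488, e^3.5088] = [0.86, 33.41].

[0.86, 33.41]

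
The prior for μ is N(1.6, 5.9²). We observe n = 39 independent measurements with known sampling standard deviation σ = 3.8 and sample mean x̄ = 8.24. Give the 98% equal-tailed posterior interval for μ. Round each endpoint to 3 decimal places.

[6.762, 9.578]

Posterior precision = 1/5.9² + 39/3.8² = 0.0287 + 2.7008 = 2.7296, so posterior SD = 0.6053.
Posterior mean = (1.6/5.9² + 39·8.24/3.8²) / 2.7296 = 8.1701.
Interval: 8.1701 ± 2.326 × 0.6053 → [6.762, 9.578].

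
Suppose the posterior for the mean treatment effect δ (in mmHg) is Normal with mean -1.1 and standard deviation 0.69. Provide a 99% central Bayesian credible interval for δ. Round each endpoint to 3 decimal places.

The posterior is symmetric, so the 99% equal-tailed interval is δ = -1.1 ± z·0.69 with z = 2.576.
Half-width: 2.576 × 0.69 = 1.777.
-1.1 − 1.777 = -2.877; -1.1 + 1.777 = 0.677.

[-2.877, 0.677]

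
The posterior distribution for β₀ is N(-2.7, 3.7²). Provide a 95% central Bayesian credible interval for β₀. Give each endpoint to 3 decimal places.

The posterior is symmetric, so the 95% equal-tailed interval is β₀ = -2.7 ± z·3.7 with z = 1.960.
Half-width: 1.960 × 3.7 = 7.252.
-2.7 − 7.252 = -9.952; -2.7 + 7.252 = 4.552.

[-9.952, 4.552]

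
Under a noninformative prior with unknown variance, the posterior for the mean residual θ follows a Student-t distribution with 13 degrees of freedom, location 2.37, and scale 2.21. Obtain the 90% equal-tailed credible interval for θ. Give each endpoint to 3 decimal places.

The t_13 distribution is symmetric; the 90% interval is 2.37 ± t·2.21 with t_{0.95,13} = 1.771.
Half-width: 1.771 × 2.21 = 3.914.
2.37 − 3.914 = -1.544; 2.37 + 3.914 = 6.284.

[-1.544, 6.284]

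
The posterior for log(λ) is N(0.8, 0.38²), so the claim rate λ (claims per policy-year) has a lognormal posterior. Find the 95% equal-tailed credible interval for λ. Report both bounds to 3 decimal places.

On the log scale the 95% interval is 0.8 ± 1.960 × 0.38 = [0.0552, 1.5448].
Exponentiate: [e^0.0552, e^1.5448] = [1.057, 4.687].

[1.057, 4.687]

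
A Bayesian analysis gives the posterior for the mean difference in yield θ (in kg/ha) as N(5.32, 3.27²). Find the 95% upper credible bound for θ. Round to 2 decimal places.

10.70

Need U with P(θ ≤ U) = 0.95: U = 5.32 + z_{0.05}·3.27.
z = 1.645; U = 5.32 + 1.645 × 3.27 = 10.70.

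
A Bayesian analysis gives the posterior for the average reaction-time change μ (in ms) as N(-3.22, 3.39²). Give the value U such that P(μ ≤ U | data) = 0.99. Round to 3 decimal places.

Need U with P(μ ≤ U) = 0.99: U = -3.22 + z_{0.01}·3.39.
z = 2.326; U = -3.22 + 2.326 × 3.39 = 4.666.

4.666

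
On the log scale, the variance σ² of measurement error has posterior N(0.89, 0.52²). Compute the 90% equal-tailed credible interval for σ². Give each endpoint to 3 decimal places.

On the log scale the 90% interval is 0.89 ± 1.645 × 0.52 = [0.0347, 1.7453].
Exponentiate: [e^0.0347, e^1.7453] = [1.035, 5.728].

[1.035, 5.728]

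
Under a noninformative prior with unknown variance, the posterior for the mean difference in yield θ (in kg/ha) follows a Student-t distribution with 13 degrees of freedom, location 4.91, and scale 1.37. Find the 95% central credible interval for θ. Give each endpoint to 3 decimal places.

The t_13 distribution is symmetric; the 95% interval is 4.91 ± t·1.37 with t_{0.975,13} = 2.160.
Half-width: 2.160 × 1.37 = 2.960.
4.91 − 2.960 = 1.950; 4.91 + 2.960 = 7.870.

[1.950, 7.870]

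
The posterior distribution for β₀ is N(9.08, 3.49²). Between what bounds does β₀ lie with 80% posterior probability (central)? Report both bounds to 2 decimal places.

The posterior is symmetric, so the 80% equal-tailed interval is β₀ = 9.08 ± z·3.49 with z = 1.282.
Half-width: 1.282 × 3.49 = 4.47.
9.08 − 4.47 = 4.61; 9.08 + 4.47 = 13.55.

[4.61, 13.55]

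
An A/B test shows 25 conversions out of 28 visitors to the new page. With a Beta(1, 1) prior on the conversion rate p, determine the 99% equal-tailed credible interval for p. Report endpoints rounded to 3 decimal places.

Posterior: Beta(1+25, 1+3) = Beta(26, 4).
Equal-tailed 99% interval: the 0.005 and 0.995 quantiles of Beta(26, 4).
Posterior mean ≈ 0.867, SD ≈ 0.061; a Normal approximation gives roughly [0.709, 1.024].
Exact: F⁻¹(0.005) = 0.670; F⁻¹(0.995) = 0.976.

[0.670, 0.976]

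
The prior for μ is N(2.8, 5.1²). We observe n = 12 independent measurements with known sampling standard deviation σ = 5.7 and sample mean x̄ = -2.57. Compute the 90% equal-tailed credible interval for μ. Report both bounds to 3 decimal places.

[-4.639, 0.512]

Posterior precision = 1/5.1² + 12/5.7² = 0.0384 + 0.3693 = 0.4078, so posterior SD = 1.5660.
Posterior mean = (2.8/5.1² + 12·-2.57/5.7²) / 0.4078 = -2.0637.
Interval: -2.0637 ± 1.645 × 1.5660 → [-4.639, 0.512].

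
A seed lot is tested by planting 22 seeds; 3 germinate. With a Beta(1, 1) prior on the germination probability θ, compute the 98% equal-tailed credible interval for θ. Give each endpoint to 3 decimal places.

[0.038, 0.374]

Posterior: Beta(1+3, 1+19) = Beta(4, 20).
Equal-tailed 98% interval: the 0.01 and 0.99 quantiles of Beta(4, 20).
Posterior mean ≈ 0.167, SD ≈ 0.075; a Normal approximation gives roughly [-0.007, 0.340].
Exact: F⁻¹(0.01) = 0.038; F⁻¹(0.99) = 0.374.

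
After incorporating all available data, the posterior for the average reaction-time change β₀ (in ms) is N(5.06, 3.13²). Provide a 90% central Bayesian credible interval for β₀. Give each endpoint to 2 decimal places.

The posterior is symmetric, so the 90% equal-tailed interval is β₀ = 5.06 ± z·3.13 with z = 1.645.
Half-width: 1.645 × 3.13 = 5.15.
5.06 − 5.15 = -0.09; 5.06 + 5.15 = 10.21.

[-0.09, 10.21]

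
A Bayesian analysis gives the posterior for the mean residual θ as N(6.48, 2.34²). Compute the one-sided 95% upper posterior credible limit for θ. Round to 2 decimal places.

10.33

Need U with P(θ ≤ U) = 0.95: U = 6.48 + z_{0.05}·2.34.
z = 1.645; U = 6.48 + 1.645 × 2.34 = 10.33.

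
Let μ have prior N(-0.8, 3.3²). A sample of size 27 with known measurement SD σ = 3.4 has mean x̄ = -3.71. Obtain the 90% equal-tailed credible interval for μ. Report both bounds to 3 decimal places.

Posterior precision = 1/3.3² + 27/3.4² = 0.0918 + 2.3356 = 2.4275, so posterior SD = 0.6418.
Posterior mean = (-0.8/3.3² + 27·-3.71/3.4²) / 2.4275 = -3.5999.
Interval: -3.5999 ± 1.645 × 0.6418 → [-4.656, -2.544].

[-4.656, -2.544]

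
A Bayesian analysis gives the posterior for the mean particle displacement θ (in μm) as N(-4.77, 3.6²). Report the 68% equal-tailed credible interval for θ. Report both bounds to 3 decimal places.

The posterior is symmetric, so the 68% equal-tailed interval is θ = -4.77 ± z·3.6 with z = 0.994.
Half-width: 0.994 × 3.6 = 3.580.
-4.77 − 3.580 = -8.350; -4.77 + 3.580 = -1.190.

[-8.350, -1.190]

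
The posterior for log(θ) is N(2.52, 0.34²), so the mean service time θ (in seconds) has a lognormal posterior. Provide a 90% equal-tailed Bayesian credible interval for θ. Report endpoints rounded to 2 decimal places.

On the log scale the 90% interval is 2.52 ± 1.645 × 0.34 = [1.9607, 3.0793].
Exponentiate: [e^1.9607, e^3.0793] = [7.10, 21.74].

[7.10, 21.74]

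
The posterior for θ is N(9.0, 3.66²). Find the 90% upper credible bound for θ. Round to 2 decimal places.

13.69

Need U with P(θ ≤ U) = 0.90: U = 9.0 + z_{0.1}·3.66.
z = 1.282; U = 9.0 + 1.282 × 3.66 = 13.69.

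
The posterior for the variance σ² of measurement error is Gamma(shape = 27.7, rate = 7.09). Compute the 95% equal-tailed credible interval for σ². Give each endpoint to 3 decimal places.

Posterior: Gamma(shape 27.7, rate 7.09).
Equal-tailed 95% interval: Gamma(27.7, 7.09) quantiles at 0.025 and 0.975.
Posterior mean ≈ 3.907, SD ≈ 0.742; a Normal approximation gives roughly [2.452, 5.362].
Exact: lower = 2.590; upper = 5.491.

[2.590, 5.491]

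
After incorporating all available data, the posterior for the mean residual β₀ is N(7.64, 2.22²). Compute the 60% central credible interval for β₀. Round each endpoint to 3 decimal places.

[5.772, 9.508]

The posterior is symmetric, so the 60% equal-tailed interval is β₀ = 7.64 ± z·2.22 with z = 0.842.
Half-width: 0.842 × 2.22 = 1.868.
7.64 − 1.868 = 5.772; 7.64 + 1.868 = 9.508.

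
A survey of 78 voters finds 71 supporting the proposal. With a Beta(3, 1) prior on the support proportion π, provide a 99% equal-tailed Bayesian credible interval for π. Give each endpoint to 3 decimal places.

[0.801, 0.967]

Posterior: Beta(3+71, 1+7) = Beta(74, 8).
Equal-tailed 99% interval: the 0.005 and 0.995 quantiles of Beta(74, 8).
Posterior mean ≈ 0.902, SD ≈ 0.033; a Normal approximation gives roughly [0.819, 0.986].
Exact: F⁻¹(0.005) = 0.801; F⁻¹(0.995) = 0.967.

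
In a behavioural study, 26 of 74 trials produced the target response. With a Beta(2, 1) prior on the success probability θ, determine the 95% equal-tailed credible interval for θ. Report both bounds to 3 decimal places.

[0.261, 0.473]

Posterior: Beta(2+26, 1+48) = Beta(28, 49).
Equal-tailed 95% interval: the 0.025 and 0.975 quantiles of Beta(28, 49).
Posterior mean ≈ 0.364, SD ≈ 0.054; a Normal approximation gives roughly [0.257, 0.470].
Exact: F⁻¹(0.025) = 0.261; F⁻¹(0.975) = 0.473.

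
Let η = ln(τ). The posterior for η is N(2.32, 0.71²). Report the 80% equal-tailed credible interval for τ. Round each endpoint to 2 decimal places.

[4.10, 25.28]

On the log scale the 80% interval is 2.32 ± 1.282 × 0.71 = [1.4101, 3.2299].
Exponentiate: [e^1.4101, e^3.2299] = [4.10, 25.28].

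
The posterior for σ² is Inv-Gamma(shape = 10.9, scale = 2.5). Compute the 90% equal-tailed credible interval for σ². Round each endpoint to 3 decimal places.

[0.148, 0.410]

Inverse-Gamma(10.9, 2.5) quantiles: F⁻¹(0.05) and F⁻¹(0.95).
Equivalently, 1/σ² ~ Gamma(10.9, rate = 2.5); invert its 0.95 and 0.05 quantiles.
Posterior mean ≈ 0.253, SD ≈ 0.085; a Normal approximation gives roughly [0.113, 0.392].
Exact: lower = 0.148; upper = 0.410.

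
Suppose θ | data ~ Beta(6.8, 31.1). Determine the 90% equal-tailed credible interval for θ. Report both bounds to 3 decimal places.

[0.089, 0.290]

Posterior: Beta(6.8, 31.1).
Equal-tailed 90% interval: the 0.05 and 0.95 quantiles of Beta(6.8, 31.1).
Posterior mean ≈ 0.179, SD ≈ 0.062; a Normal approximation gives roughly [0.078, 0.281].
Exact: F⁻¹(0.05) = 0.089; F⁻¹(0.95) = 0.290.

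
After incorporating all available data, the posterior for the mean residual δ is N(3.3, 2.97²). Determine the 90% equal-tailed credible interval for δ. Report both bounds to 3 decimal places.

[-1.585, 8.185]

The posterior is symmetric, so the 90% equal-tailed interval is δ = 3.3 ± z·2.97 with z = 1.645.
Half-width: 1.645 × 2.97 = 4.885.
3.3 − 4.885 = -1.585; 3.3 + 4.885 = 8.185.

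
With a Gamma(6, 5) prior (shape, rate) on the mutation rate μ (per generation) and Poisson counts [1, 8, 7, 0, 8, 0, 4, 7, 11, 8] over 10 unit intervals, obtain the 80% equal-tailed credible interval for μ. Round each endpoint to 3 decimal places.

Posterior: Gamma(6+54, 5+10) = Gamma(60, 15) (shape, rate).
Equal-tailed 80% interval: Gamma(60, 15) quantiles at 0.1 and 0.9.
Posterior mean ≈ 4.000, SD ≈ 0.516; a Normal approximation gives roughly [3.338, 4.662].
Exact: lower = 3.354; upper = 4.674.

[3.354, 4.674]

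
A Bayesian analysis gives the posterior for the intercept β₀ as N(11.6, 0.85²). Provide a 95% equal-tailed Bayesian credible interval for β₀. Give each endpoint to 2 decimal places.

The posterior is symmetric, so the 95% equal-tailed interval is β₀ = 11.6 ± z·0.85 with z = 1.960.
Half-width: 1.960 × 0.85 = 1.67.
11.6 − 1.67 = 9.93; 11.6 + 1.67 = 13.27.

[9.93, 13.27]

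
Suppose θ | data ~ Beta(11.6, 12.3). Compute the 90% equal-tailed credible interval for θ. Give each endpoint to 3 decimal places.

Posterior: Beta(11.6, 12.3).
Equal-tailed 90% interval: the 0.05 and 0.95 quantiles of Beta(11.6, 12.3).
Posterior mean ≈ 0.485, SD ≈ 0.100; a Normal approximation gives roughly [0.321, 0.650].
Exact: F⁻¹(0.05) = 0.321; F⁻¹(0.95) = 0.651.

[0.321, 0.651]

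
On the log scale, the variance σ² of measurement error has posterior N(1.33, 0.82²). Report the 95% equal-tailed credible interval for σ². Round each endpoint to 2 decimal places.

[0.76, 18.86]

On the log scale the 95% interval is 1.33 ± 1.960 × 0.82 = [-0.2772, 2.9372].
Exponentiate: [e^-0.2772, e^2.9372] = [0.76, 18.86].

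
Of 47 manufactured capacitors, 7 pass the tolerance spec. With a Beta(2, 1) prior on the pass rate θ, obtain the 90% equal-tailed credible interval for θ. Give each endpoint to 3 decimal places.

Posterior: Beta(2+7, 1+40) = Beta(9, 41).
Equal-tailed 90% interval: the 0.05 and 0.95 quantiles of Beta(9, 41).
Posterior mean ≈ 0.180, SD ≈ 0.054; a Normal approximation gives roughly [0.092, 0.268].
Exact: F⁻¹(0.05) = 0.099; F⁻¹(0.95) = 0.275.

[0.099, 0.275]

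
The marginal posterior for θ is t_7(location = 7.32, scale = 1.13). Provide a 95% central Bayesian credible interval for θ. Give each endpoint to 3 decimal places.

The t_7 distribution is symmetric; the 95% interval is 7.32 ± t·1.13 with t_{0.975,7} = 2.365.
Half-width: 2.365 × 1.13 = 2.672.
7.32 − 2.672 = 4.648; 7.32 + 2.672 = 9.992.

[4.648, 9.992]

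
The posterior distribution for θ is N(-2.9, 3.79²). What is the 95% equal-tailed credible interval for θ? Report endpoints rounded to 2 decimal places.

The posterior is symmetric, so the 95% equal-tailed interval is θ = -2.9 ± z·3.79 with z = 1.960.
Half-width: 1.960 × 3.79 = 7.43.
-2.9 − 7.43 = -10.33; -2.9 + 7.43 = 4.53.

[-10.33, 4.53]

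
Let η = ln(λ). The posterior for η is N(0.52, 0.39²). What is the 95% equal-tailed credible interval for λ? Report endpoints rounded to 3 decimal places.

[0.783, 3.612]

On the log scale the 95% interval is 0.52 ± 1.960 × 0.39 = [-0.2444, 1.2844].
Exponentiate: [e^-0.2444, e^1.2844] = [0.783, 3.612].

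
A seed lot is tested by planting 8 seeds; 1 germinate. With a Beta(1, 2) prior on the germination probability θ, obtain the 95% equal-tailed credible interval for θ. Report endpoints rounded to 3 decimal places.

Posterior: Beta(1+1, 2+7) = Beta(2, 9).
Equal-tailed 95% interval: the 0.025 and 0.975 quantiles of Beta(2, 9).
Posterior mean ≈ 0.182, SD ≈ 0.111; a Normal approximation gives roughly [-0.036, 0.400].
Exact: F⁻¹(0.025) = 0.025; F⁻¹(0.975) = 0.445.

[0.025, 0.445]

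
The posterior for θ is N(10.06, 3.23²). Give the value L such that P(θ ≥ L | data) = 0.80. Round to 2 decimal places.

7.34

Need L with P(θ ≥ L) = 0.80: L = 10.06 − z_{0.2}·3.23.
z = 0.842; L = 10.06 − 0.842 × 3.23 = 7.34.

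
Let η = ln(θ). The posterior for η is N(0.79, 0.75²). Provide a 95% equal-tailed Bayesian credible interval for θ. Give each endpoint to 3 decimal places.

On the log scale the 95% interval is 0.79 ± 1.960 × 0.75 = [-0.6800, 2.2600].
Exponentiate: [e^-0.6800, e^2.2600] = [0.507, 9.583].

[0.507, 9.583]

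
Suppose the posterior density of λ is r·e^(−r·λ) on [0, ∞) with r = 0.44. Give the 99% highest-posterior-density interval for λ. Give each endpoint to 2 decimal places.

[0.00, 10.47]

The exponential density is strictly decreasing on [0, ∞), so the HPD interval is anchored at 0: [0, q] with P(λ ≤ q) = 0.99.
q = −ln(1 − 0.99) / 0.44 = 4.6052 / 0.44 = 10.47.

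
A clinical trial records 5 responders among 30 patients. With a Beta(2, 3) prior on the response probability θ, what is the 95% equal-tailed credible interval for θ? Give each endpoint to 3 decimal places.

Posterior: Beta(2+5, 3+25) = Beta(7, 28).
Equal-tailed 95% interval: the 0.025 and 0.975 quantiles of Beta(7, 28).
Posterior mean ≈ 0.200, SD ≈ 0.067; a Normal approximation gives roughly [0.069, 0.331].
Exact: F⁻¹(0.025) = 0.087; F⁻¹(0.975) = 0.345.

[0.087, 0.345]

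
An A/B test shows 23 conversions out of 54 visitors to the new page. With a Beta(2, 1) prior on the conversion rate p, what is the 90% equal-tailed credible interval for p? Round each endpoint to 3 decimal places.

[0.333, 0.547]

Posterior: Beta(2+23, 1+31) = Beta(25, 32).
Equal-tailed 90% interval: the 0.05 and 0.95 quantiles of Beta(25, 32).
Posterior mean ≈ 0.439, SD ≈ 0.065; a Normal approximation gives roughly [0.331, 0.546].
Exact: F⁻¹(0.05) = 0.333; F⁻¹(0.95) = 0.547.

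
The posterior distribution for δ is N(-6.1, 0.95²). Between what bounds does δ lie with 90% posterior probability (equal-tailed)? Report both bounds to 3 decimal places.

[-7.663, -4.537]

The posterior is symmetric, so the 90% equal-tailed interval is δ = -6.1 ± z·0.95 with z = 1.645.
Half-width: 1.645 × 0.95 = 1.563.
-6.1 − 1.563 = -7.663; -6.1 + 1.563 = -4.537.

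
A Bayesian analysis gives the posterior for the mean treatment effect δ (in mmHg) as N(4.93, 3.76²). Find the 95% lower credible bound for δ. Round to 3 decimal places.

Need L with P(δ ≥ L) = 0.95: L = 4.93 − z_{0.05}·3.76.
z = 1.645; L = 4.93 − 1.645 × 3.76 = -1.255.

-1.255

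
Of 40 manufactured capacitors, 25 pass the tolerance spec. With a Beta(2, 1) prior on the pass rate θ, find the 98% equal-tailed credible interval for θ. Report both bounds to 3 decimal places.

[0.452, 0.786]

Posterior: Beta(2+25, 1+15) = Beta(27, 16).
Equal-tailed 98% interval: the 0.01 and 0.99 quantiles of Beta(27, 16).
Posterior mean ≈ 0.628, SD ≈ 0.073; a Normal approximation gives roughly [0.458, 0.797].
Exact: F⁻¹(0.01) = 0.452; F⁻¹(0.99) = 0.786.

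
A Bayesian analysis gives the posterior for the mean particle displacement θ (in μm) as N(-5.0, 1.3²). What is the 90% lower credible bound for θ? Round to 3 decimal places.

-6.666

Need L with P(θ ≥ L) = 0.90: L = -5.0 − z_{0.1}·1.3.
z = 1.282; L = -5.0 − 1.282 × 1.3 = -6.666.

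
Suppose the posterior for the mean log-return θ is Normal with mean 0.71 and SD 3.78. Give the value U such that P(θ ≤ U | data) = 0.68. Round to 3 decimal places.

2.478

Need U with P(θ ≤ U) = 0.68: U = 0.71 + z_{0.32}·3.78.
z = 0.468; U = 0.71 + 0.468 × 3.78 = 2.478.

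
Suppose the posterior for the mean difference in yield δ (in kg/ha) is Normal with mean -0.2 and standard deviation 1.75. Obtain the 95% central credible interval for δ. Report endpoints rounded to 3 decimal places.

[-3.630, 3.230]

The posterior is symmetric, so the 95% equal-tailed interval is δ = -0.2 ± z·1.75 with z = 1.960.
Half-width: 1.960 × 1.75 = 3.430.
-0.2 − 3.430 = -3.630; -0.2 + 3.430 = 3.230.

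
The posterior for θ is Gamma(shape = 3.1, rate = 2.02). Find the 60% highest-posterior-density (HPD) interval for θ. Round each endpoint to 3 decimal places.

[0.531, 1.800]

The posterior is unimodal and skewed, so the HPD interval has equal density at both endpoints and is the shortest 60% interval.
Solving f(0.531) = f(1.800) with F(1.800) − F(0.531) = 0.60 gives [0.531, 1.800].
For comparison, the equal-tailed interval is [0.797, 2.180]; the HPD is narrower and shifted toward the mode.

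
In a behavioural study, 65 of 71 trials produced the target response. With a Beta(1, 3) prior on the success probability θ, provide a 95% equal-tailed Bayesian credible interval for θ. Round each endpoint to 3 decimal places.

[0.798, 0.943]

Posterior: Beta(1+65, 3+6) = Beta(66, 9).
Equal-tailed 95% interval: the 0.025 and 0.975 quantiles of Beta(66, 9).
Posterior mean ≈ 0.880, SD ≈ 0.037; a Normal approximation gives roughly [0.807, 0.953].
Exact: F⁻¹(0.025) = 0.798; F⁻¹(0.975) = 0.943.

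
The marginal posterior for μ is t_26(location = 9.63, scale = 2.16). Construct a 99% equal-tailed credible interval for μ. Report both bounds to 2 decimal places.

[3.63, 15.63]

The t_26 distribution is symmetric; the 99% interval is 9.63 ± t·2.16 with t_{0.995,26} = 2.779.
Half-width: 2.779 × 2.16 = 6.00.
9.63 − 6.00 = 3.63; 9.63 + 6.00 = 15.63.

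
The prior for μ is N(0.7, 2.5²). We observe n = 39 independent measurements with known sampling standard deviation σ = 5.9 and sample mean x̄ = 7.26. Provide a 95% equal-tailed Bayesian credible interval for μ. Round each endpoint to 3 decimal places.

[4.708, 8.172]

Posterior precision = 1/2.5² + 39/5.9² = 0.1600 + 1.1204 = 1.2804, so posterior SD = 0.8838.
Posterior mean = (0.7/2.5² + 39·7.26/5.9²) / 1.2804 = 6.4402.
Interval: 6.4402 ± 1.960 × 0.8838 → [4.708, 8.172].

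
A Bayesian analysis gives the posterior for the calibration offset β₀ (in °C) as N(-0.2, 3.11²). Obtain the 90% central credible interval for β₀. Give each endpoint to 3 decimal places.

[-5.315, 4.915]

The posterior is symmetric, so the 90% equal-tailed interval is β₀ = -0.2 ± z·3.11 with z = 1.645.
Half-width: 1.645 × 3.11 = 5.115.
-0.2 − 5.115 = -5.315; -0.2 + 5.115 = 4.915.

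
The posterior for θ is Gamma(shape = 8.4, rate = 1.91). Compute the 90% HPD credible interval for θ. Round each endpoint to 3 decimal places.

[1.962, 6.749]

The posterior is unimodal and skewed, so the HPD interval has equal density at both endpoints and is the shortest 90% interval.
Solving f(1.962) = f(6.749) with F(6.749) − F(1.962) = 0.90 gives [1.962, 6.749].
For comparison, the equal-tailed interval is [2.233, 7.154]; the HPD is narrower and shifted toward the mode.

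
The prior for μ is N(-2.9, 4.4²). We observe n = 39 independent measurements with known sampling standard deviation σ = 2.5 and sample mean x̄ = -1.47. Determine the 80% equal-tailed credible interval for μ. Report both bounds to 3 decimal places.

Posterior precision = 1/4.4² + 39/2.5² = 0.0517 + 6.2400 = 6.2917, so posterior SD = 0.3987.
Posterior mean = (-2.9/4.4² + 39·-1.47/2.5²) / 6.2917 = -1.4817.
Interval: -1.4817 ± 1.282 × 0.3987 → [-1.993, -0.971].

[-1.993, -0.971]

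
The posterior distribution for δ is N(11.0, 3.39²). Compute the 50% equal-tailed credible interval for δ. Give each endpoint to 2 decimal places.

The posterior is symmetric, so the 50% equal-tailed interval is δ = 11.0 ± z·3.39 with z = 0.674.
Half-width: 0.674 × 3.39 = 2.29.
11.0 − 2.29 = 8.71; 11.0 + 2.29 = 13.29.

[8.71, 13.29]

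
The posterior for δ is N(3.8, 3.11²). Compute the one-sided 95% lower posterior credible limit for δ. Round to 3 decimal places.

Need L with P(δ ≥ L) = 0.95: L = 3.8 − z_{0.05}·3.11.
z = 1.645; L = 3.8 − 1.645 × 3.11 = -1.315.

-1.315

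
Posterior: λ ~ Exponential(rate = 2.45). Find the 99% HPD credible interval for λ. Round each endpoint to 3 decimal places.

The exponential density is strictly decreasing on [0, ∞), so the HPD interval is anchored at 0: [0, q] with P(λ ≤ q) = 0.99.
q = −ln(1 − 0.99) / 2.45 = 4.6052 / 2.45 = 1.880.

[0.000, 1.880]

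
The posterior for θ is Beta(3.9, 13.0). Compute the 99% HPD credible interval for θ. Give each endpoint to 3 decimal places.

[0.031, 0.506]

The posterior is unimodal and skewed, so the HPD interval has equal density at both endpoints and is the shortest 99% interval.
Solving f(0.031) = f(0.506) with F(0.506) − F(0.031) = 0.99 gives [0.031, 0.506].
For comparison, the equal-tailed interval is [0.043, 0.530]; the HPD is narrower and shifted toward the mode.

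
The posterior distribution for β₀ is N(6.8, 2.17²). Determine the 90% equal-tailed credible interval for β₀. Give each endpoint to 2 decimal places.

[3.23, 10.37]

The posterior is symmetric, so the 90% equal-tailed interval is β₀ = 6.8 ± z·2.17 with z = 1.645.
Half-width: 1.645 × 2.17 = 3.57.
6.8 − 3.57 = 3.23; 6.8 + 3.57 = 10.37.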